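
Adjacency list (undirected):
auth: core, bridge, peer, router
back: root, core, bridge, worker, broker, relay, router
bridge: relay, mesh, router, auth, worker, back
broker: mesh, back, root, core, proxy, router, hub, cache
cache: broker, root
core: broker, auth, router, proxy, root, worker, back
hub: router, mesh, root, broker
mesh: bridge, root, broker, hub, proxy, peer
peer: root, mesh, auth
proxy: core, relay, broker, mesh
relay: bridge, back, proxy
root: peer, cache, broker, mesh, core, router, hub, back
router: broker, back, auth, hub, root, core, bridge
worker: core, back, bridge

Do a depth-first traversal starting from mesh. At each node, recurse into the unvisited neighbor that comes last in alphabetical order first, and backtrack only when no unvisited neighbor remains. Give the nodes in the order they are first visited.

mesh root router hub broker proxy relay bridge worker core back auth peer cache

Visit mesh
mesh → root
root → router
router → hub
hub → broker
broker → proxy
proxy → relay
relay → bridge
bridge → worker
worker → core
core → back
core → auth
auth → peer
broker → cache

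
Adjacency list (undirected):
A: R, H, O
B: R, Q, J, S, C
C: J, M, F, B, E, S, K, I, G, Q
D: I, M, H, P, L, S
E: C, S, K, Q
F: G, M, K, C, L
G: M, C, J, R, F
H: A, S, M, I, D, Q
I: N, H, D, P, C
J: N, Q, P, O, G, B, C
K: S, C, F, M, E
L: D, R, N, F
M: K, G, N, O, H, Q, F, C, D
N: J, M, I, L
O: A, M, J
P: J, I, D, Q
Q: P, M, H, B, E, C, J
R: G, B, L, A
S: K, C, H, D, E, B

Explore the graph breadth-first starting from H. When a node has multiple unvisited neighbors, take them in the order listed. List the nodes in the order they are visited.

H, A, S, M, I, D, Q, R, O, K, C, E, B, G, N, F, P, L, J

Visit H; enqueue A, S, M, I, D, Q → queue [A, S, M, I, D, Q]
Visit A; enqueue R, O → queue [S, M, I, D, Q, R, O]
Visit S; enqueue K, C, E, B → queue [M, I, D, Q, R, O, K, C, E, B]
Visit M; enqueue G, N, F → queue [I, D, Q, R, O, K, C, E, B, G, N, F]
Visit I; enqueue P → queue [D, Q, R, O, K, C, E, B, G, N, F, P]
Visit D; enqueue L → queue [Q, R, O, K, C, E, B, G, N, F, P, L]
Visit Q; enqueue J → queue [R, O, K, C, E, B, G, N, F, P, L, J]
Visit R → queue [O, K, C, E, B, G, N, F, P, L, J]
Visit O → queue [K, C, E, B, G, N, F, P, L, J]
Visit K → queue [C, E, B, G, N, F, P, L, J]
Visit C → queue [E, B, G, N, F, P, L, J]
Visit E → queue [B, G, N, F, P, L, J]
Visit B → queue [G, N, F, P, L, J]
Visit G → queue [N, F, P, L, J]
Visit N → queue [F, P, L, J]
Visit F → queue [P, L, J]
Visit P → queue [L, J]
Visit L → queue [J]
Visit J → queue []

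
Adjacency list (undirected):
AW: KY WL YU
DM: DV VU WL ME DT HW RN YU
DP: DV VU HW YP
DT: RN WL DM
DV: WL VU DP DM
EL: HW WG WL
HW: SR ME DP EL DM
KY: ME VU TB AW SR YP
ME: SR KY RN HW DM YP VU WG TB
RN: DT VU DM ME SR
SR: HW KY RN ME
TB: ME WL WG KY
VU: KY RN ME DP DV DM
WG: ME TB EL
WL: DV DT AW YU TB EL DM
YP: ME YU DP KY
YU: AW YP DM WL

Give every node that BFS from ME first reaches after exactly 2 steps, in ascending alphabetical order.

AW, DP, DT, DV, EL, WL, YU

Level 0: ME
Level 1: DM, HW, KY, RN, SR, TB, VU, WG, YP
Level 2: AW, DP, DT, DV, EL, WL, YU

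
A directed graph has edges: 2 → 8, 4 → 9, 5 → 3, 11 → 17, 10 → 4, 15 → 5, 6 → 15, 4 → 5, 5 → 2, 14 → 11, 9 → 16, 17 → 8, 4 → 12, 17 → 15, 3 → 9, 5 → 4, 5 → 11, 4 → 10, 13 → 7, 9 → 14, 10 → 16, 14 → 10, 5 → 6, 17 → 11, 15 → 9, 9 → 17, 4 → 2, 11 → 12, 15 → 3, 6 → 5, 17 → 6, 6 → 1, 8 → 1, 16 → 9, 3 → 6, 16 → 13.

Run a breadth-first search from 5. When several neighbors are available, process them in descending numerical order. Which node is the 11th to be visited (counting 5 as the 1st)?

10

Visit 5; enqueue 11, 6, 4, 3, 2 → queue [11, 6, 4, 3, 2]
Visit 11; enqueue 17, 12 → queue [6, 4, 3, 2, 17, 12]
Visit 6; enqueue 15, 1 → queue [4, 3, 2, 17, 12, 15, 1]
Visit 4; enqueue 10, 9 → queue [3, 2, 17, 12, 15, 1, 10, 9]
Visit 3 → queue [2, 17, 12, 15, 1, 10, 9]
Visit 2; enqueue 8 → queue [17, 12, 15, 1, 10, 9, 8]
Visit 17 → queue [12, 15, 1, 10, 9, 8]
Visit 12 → queue [15, 1, 10, 9, 8]
Visit 15 → queue [1, 10, 9, 8]
Visit 1 → queue [10, 9, 8]
Visit 10; enqueue 16 → queue [9, 8, 16]
Visit 9; enqueue 14 → queue [8, 16, 14]
Visit 8 → queue [16, 14]
Visit 16; enqueue 13 → queue [14, 13]
Visit 14 → queue [13]
Visit 13; enqueue 7 → queue [7]
Visit 7 → queue []

Visit order: 5, 11, 6, 4, 3, 2, 17, 12, 15, 1, 10, 9, 8, 16, 14, 13, 7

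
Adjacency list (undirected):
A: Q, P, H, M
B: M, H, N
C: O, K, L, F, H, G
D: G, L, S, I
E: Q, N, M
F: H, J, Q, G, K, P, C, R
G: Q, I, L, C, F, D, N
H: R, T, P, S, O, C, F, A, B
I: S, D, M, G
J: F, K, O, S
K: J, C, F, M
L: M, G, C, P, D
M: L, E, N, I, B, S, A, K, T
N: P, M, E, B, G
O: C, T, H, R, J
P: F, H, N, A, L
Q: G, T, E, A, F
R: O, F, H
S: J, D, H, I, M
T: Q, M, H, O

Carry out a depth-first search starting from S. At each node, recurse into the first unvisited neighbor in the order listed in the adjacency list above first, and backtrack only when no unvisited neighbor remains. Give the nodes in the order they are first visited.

Visit S
S → J
J → F
F → H
H → R
R → O
O → C
C → K
K → M
M → L
L → G
G → Q
Q → T
Q → E
E → N
N → P
P → A
N → B
G → I
I → D

S J F H R O C K M L G Q T E N P A B I D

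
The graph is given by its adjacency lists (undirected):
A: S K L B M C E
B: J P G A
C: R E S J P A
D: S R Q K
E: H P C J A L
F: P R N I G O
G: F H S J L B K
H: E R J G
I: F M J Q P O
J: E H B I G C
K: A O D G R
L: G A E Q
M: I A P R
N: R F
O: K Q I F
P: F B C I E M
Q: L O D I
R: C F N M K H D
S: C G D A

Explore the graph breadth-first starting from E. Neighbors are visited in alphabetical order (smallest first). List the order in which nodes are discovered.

Visit E; enqueue A, C, H, J, L, P → queue [A, C, H, J, L, P]
Visit A; enqueue B, K, M, S → queue [C, H, J, L, P, B, K, M, S]
Visit C; enqueue R → queue [H, J, L, P, B, K, M, S, R]
Visit H; enqueue G → queue [J, L, P, B, K, M, S, R, G]
Visit J; enqueue I → queue [L, P, B, K, M, S, R, G, I]
Visit L; enqueue Q → queue [P, B, K, M, S, R, G, I, Q]
Visit P; enqueue F → queue [B, K, M, S, R, G, I, Q, F]
Visit B → queue [K, M, S, R, G, I, Q, F]
Visit K; enqueue D, O → queue [M, S, R, G, I, Q, F, D, O]
Visit M → queue [S, R, G, I, Q, F, D, O]
Visit S → queue [R, G, I, Q, F, D, O]
Visit R; enqueue N → queue [G, I, Q, F, D, O, N]
Visit G → queue [I, Q, F, D, O, N]
Visit I → queue [Q, F, D, O, N]
Visit Q → queue [F, D, O, N]
Visit F → queue [D, O, N]
Visit D → queue [O, N]
Visit O → queue [N]
Visit N → queue []

E, A, C, H, J, L, P, B, K, M, S, R, G, I, Q, F, D, O, N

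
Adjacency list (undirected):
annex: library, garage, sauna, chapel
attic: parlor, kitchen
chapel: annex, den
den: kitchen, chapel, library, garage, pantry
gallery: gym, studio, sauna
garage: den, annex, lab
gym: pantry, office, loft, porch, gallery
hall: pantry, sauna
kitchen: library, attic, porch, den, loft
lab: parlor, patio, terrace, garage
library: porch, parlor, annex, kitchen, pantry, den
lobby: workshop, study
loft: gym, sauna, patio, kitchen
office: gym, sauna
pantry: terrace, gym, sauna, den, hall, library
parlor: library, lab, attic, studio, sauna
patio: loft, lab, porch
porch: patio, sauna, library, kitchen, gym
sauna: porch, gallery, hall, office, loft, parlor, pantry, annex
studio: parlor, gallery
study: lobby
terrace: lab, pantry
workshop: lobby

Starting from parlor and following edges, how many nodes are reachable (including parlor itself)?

20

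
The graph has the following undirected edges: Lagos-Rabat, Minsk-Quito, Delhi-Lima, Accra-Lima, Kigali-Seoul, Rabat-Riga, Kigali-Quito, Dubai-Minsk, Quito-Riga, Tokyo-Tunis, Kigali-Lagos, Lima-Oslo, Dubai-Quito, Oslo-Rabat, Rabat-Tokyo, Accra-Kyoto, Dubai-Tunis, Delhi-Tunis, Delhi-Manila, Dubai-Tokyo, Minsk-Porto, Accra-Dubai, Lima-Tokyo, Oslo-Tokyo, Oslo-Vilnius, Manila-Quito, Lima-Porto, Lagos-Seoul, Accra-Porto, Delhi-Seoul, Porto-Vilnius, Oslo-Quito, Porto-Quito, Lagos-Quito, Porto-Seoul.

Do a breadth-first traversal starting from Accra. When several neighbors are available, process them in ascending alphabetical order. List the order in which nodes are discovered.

Accra → Dubai → Kyoto → Lima → Porto → Minsk → Quito → Tokyo → Tunis → Delhi → Oslo → Seoul → Vilnius → Kigali → Lagos → Manila → Riga → Rabat

Visit Accra; enqueue Dubai, Kyoto, Lima, Porto → queue [Dubai, Kyoto, Lima, Porto]
Visit Dubai; enqueue Minsk, Quito, Tokyo, Tunis → queue [Kyoto, Lima, Porto, Minsk, Quito, Tokyo, Tunis]
Visit Kyoto → queue [Lima, Porto, Minsk, Quito, Tokyo, Tunis]
Visit Lima; enqueue Delhi, Oslo → queue [Porto, Minsk, Quito, Tokyo, Tunis, Delhi, Oslo]
Visit Porto; enqueue Seoul, Vilnius → queue [Minsk, Quito, Tokyo, Tunis, Delhi, Oslo, Seoul, Vilnius]
Visit Minsk → queue [Quito, Tokyo, Tunis, Delhi, Oslo, Seoul, Vilnius]
Visit Quito; enqueue Kigali, Lagos, Manila, Riga → queue [Tokyo, Tunis, Delhi, Oslo, Seoul, Vilnius, Kigali, Lagos, Manila, Riga]
Visit Tokyo; enqueue Rabat → queue [Tunis, Delhi, Oslo, Seoul, Vilnius, Kigali, Lagos, Manila, Riga, Rabat]
Visit Tunis → queue [Delhi, Oslo, Seoul, Vilnius, Kigali, Lagos, Manila, Riga, Rabat]
Visit Delhi → queue [Oslo, Seoul, Vilnius, Kigali, Lagos, Manila, Riga, Rabat]
Visit Oslo → queue [Seoul, Vilnius, Kigali, Lagos, Manila, Riga, Rabat]
Visit Seoul → queue [Vilnius, Kigali, Lagos, Manila, Riga, Rabat]
Visit Vilnius → queue [Kigali, Lagos, Manila, Riga, Rabat]
Visit Kigali → queue [Lagos, Manila, Riga, Rabat]
Visit Lagos → queue [Manila, Riga, Rabat]
Visit Manila → queue [Riga, Rabat]
Visit Riga → queue [Rabat]
Visit Rabat → queue []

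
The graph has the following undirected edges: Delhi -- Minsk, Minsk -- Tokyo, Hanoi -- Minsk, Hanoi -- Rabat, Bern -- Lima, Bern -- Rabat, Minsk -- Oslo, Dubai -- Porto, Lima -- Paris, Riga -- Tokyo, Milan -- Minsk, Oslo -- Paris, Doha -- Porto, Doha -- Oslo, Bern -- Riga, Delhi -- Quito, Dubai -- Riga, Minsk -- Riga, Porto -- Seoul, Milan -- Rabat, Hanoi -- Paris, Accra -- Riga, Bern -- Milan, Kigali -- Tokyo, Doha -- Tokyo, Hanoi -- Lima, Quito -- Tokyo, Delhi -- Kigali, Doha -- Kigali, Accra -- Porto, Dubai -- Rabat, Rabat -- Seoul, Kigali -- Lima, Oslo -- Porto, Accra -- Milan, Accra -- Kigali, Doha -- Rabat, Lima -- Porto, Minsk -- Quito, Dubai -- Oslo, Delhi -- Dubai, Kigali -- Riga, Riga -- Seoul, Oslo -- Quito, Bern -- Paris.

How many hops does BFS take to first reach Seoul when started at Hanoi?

2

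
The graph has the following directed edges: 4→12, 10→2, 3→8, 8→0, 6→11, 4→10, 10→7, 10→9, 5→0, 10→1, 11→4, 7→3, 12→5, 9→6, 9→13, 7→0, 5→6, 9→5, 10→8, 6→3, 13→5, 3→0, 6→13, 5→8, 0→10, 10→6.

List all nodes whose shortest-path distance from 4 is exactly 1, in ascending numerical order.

10, 12

Level 0: 4
Level 1: 10, 12
Level 2: 1, 2, 5, 6, 7, 8, 9
Level 3: 0, 3, 11, 13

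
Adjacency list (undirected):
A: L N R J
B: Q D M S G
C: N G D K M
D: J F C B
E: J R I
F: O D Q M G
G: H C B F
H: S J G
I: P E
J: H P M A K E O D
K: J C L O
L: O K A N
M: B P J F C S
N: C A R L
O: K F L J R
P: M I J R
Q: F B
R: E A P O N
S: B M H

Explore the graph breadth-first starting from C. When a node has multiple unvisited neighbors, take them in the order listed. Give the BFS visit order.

C N G D K M A R L H B F J O P S E Q I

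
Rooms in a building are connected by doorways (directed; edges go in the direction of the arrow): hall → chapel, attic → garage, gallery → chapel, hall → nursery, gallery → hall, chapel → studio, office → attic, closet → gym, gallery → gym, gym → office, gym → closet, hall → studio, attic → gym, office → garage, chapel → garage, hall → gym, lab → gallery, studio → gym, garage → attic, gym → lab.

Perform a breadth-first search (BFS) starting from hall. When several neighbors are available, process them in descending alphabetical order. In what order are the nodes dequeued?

Visit hall; enqueue studio, nursery, gym, chapel → queue [studio, nursery, gym, chapel]
Visit studio → queue [nursery, gym, chapel]
Visit nursery → queue [gym, chapel]
Visit gym; enqueue office, lab, closet → queue [chapel, office, lab, closet]
Visit chapel; enqueue garage → queue [office, lab, closet, garage]
Visit office; enqueue attic → queue [lab, closet, garage, attic]
Visit lab; enqueue gallery → queue [closet, garage, attic, gallery]
Visit closet → queue [garage, attic, gallery]
Visit garage → queue [attic, gallery]
Visit attic → queue [gallery]
Visit gallery → queue []

hall → studio → nursery → gym → chapel → office → lab → closet → garage → attic → gallery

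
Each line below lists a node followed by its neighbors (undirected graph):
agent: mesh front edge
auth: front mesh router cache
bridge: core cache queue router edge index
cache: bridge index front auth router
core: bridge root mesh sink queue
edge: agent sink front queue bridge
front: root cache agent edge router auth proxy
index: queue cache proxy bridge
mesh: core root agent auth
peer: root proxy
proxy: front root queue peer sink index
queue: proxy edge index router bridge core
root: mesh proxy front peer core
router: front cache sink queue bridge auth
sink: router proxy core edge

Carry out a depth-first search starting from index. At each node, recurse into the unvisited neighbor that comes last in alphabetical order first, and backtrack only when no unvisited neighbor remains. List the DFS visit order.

Visit index
index → queue
queue → router
router → sink
sink → proxy
proxy → root
root → peer
root → mesh
mesh → core
core → bridge
bridge → edge
edge → front
front → cache
cache → auth
front → agent

index → queue → router → sink → proxy → root → peer → mesh → core → bridge → edge → front → cache → auth → agent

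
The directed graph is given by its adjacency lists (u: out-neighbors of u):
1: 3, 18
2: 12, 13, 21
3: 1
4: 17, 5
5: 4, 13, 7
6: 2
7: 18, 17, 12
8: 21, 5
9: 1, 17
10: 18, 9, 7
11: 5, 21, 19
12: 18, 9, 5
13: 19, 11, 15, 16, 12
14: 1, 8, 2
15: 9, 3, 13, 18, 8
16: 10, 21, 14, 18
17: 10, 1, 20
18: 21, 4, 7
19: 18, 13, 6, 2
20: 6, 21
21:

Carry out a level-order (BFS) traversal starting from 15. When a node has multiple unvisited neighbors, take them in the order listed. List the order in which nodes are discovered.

15 9 3 13 18 8 1 17 19 11 16 12 21 4 7 5 10 20 6 2 14

Visit 15; enqueue 9, 3, 13, 18, 8 → queue [9, 3, 13, 18, 8]
Visit 9; enqueue 1, 17 → queue [3, 13, 18, 8, 1, 17]
Visit 3 → queue [13, 18, 8, 1, 17]
Visit 13; enqueue 19, 11, 16, 12 → queue [18, 8, 1, 17, 19, 11, 16, 12]
Visit 18; enqueue 21, 4, 7 → queue [8, 1, 17, 19, 11, 16, 12, 21, 4, 7]
Visit 8; enqueue 5 → queue [1, 17, 19, 11, 16, 12, 21, 4, 7, 5]
Visit 1 → queue [17, 19, 11, 16, 12, 21, 4, 7, 5]
Visit 17; enqueue 10, 20 → queue [19, 11, 16, 12, 21, 4, 7, 5, 10, 20]
Visit 19; enqueue 6, 2 → queue [11, 16, 12, 21, 4, 7, 5, 10, 20, 6, 2]
Visit 11 → queue [16, 12, 21, 4, 7, 5, 10, 20, 6, 2]
Visit 16; enqueue 14 → queue [12, 21, 4, 7, 5, 10, 20, 6, 2, 14]
Visit 12 → queue [21, 4, 7, 5, 10, 20, 6, 2, 14]
Visit 21 → queue [4, 7, 5, 10, 20, 6, 2, 14]
Visit 4 → queue [7, 5, 10, 20, 6, 2, 14]
Visit 7 → queue [5, 10, 20, 6, 2, 14]
Visit 5 → queue [10, 20, 6, 2, 14]
Visit 10 → queue [20, 6, 2, 14]
Visit 20 → queue [6, 2, 14]
Visit 6 → queue [2, 14]
Visit 2 → queue [14]
Visit 14 → queue []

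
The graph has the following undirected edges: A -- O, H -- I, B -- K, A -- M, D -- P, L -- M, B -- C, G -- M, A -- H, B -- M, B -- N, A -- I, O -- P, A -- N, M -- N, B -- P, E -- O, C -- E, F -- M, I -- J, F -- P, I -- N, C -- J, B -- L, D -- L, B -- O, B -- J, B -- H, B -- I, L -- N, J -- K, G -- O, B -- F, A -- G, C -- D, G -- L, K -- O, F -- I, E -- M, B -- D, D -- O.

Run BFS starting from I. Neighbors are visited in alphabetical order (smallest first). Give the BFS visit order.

I -> A -> B -> F -> H -> J -> N -> G -> M -> O -> C -> D -> K -> L -> P -> E

Visit I; enqueue A, B, F, H, J, N → queue [A, B, F, H, J, N]
Visit A; enqueue G, M, O → queue [B, F, H, J, N, G, M, O]
Visit B; enqueue C, D, K, L, P → queue [F, H, J, N, G, M, O, C, D, K, L, P]
Visit F → queue [H, J, N, G, M, O, C, D, K, L, P]
Visit H → queue [J, N, G, M, O, C, D, K, L, P]
Visit J → queue [N, G, M, O, C, D, K, L, P]
Visit N → queue [G, M, O, C, D, K, L, P]
Visit G → queue [M, O, C, D, K, L, P]
Visit M; enqueue E → queue [O, C, D, K, L, P, E]
Visit O → queue [C, D, K, L, P, E]
Visit C → queue [D, K, L, P, E]
Visit D → queue [K, L, P, E]
Visit K → queue [L, P, E]
Visit L → queue [P, E]
Visit P → queue [E]
Visit E → queue []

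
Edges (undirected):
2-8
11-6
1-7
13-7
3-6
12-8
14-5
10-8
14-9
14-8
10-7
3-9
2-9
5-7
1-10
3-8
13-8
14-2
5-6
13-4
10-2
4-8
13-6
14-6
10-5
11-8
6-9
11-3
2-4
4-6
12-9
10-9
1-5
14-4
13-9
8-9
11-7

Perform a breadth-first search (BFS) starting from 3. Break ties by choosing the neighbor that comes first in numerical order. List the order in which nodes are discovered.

3, 6, 8, 9, 11, 4, 5, 13, 14, 2, 10, 12, 7, 1

Visit 3; enqueue 6, 8, 9, 11 → queue [6, 8, 9, 11]
Visit 6; enqueue 4, 5, 13, 14 → queue [8, 9, 11, 4, 5, 13, 14]
Visit 8; enqueue 2, 10, 12 → queue [9, 11, 4, 5, 13, 14, 2, 10, 12]
Visit 9 → queue [11, 4, 5, 13, 14, 2, 10, 12]
Visit 11; enqueue 7 → queue [4, 5, 13, 14, 2, 10, 12, 7]
Visit 4 → queue [5, 13, 14, 2, 10, 12, 7]
Visit 5; enqueue 1 → queue [13, 14, 2, 10, 12, 7, 1]
Visit 13 → queue [14, 2, 10, 12, 7, 1]
Visit 14 → queue [2, 10, 12, 7, 1]
Visit 2 → queue [10, 12, 7, 1]
Visit 10 → queue [12, 7, 1]
Visit 12 → queue [7, 1]
Visit 7 → queue [1]
Visit 1 → queue []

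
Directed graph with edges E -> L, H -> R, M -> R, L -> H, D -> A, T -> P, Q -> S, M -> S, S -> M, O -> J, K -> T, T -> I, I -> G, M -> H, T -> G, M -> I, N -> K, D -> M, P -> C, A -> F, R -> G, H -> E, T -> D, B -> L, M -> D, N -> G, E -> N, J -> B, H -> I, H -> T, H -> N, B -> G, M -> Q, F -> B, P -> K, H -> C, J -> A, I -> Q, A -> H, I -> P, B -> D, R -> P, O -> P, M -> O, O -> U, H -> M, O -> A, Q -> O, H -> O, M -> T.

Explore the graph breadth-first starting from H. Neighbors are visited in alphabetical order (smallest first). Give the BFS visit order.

H -> C -> E -> I -> M -> N -> O -> R -> T -> L -> G -> P -> Q -> D -> S -> K -> A -> J -> U -> F -> B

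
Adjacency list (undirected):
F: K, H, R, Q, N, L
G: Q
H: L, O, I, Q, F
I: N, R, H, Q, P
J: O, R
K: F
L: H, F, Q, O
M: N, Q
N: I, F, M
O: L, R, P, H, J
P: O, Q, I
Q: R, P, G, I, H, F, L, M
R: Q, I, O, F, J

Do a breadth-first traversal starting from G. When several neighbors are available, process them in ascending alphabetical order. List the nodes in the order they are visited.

Visit G; enqueue Q → queue [Q]
Visit Q; enqueue F, H, I, L, M, P, R → queue [F, H, I, L, M, P, R]
Visit F; enqueue K, N → queue [H, I, L, M, P, R, K, N]
Visit H; enqueue O → queue [I, L, M, P, R, K, N, O]
Visit I → queue [L, M, P, R, K, N, O]
Visit L → queue [M, P, R, K, N, O]
Visit M → queue [P, R, K, N, O]
Visit P → queue [R, K, N, O]
Visit R; enqueue J → queue [K, N, O, J]
Visit K → queue [N, O, J]
Visit N → queue [O, J]
Visit O → queue [J]
Visit J → queue []

G → Q → F → H → I → L → M → P → R → K → N → O → J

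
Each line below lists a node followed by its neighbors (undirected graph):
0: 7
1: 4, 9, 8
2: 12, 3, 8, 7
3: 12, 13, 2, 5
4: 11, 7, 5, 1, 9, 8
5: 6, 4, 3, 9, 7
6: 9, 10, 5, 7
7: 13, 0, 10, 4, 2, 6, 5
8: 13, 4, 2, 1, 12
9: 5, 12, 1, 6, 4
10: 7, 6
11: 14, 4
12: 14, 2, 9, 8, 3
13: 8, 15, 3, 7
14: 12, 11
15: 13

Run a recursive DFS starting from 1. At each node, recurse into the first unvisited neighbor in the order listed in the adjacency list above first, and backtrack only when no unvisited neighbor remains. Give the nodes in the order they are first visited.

Visit 1
1 → 4
4 → 11
11 → 14
14 → 12
12 → 2
2 → 3
3 → 13
13 → 8
13 → 15
13 → 7
7 → 0
7 → 10
10 → 6
6 → 9
9 → 5

1 -> 4 -> 11 -> 14 -> 12 -> 2 -> 3 -> 13 -> 8 -> 15 -> 7 -> 0 -> 10 -> 6 -> 9 -> 5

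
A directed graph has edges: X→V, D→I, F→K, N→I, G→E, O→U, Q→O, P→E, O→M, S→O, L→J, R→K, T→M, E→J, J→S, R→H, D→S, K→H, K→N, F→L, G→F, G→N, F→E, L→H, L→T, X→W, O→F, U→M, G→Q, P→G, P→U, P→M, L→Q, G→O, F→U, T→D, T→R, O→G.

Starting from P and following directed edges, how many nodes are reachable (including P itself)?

BFS from P visits: P, E, G, M, U, J, F, N, O, Q, S, K, L, I, H, T, D, R
Reachable nodes: 18 of 21 total.

18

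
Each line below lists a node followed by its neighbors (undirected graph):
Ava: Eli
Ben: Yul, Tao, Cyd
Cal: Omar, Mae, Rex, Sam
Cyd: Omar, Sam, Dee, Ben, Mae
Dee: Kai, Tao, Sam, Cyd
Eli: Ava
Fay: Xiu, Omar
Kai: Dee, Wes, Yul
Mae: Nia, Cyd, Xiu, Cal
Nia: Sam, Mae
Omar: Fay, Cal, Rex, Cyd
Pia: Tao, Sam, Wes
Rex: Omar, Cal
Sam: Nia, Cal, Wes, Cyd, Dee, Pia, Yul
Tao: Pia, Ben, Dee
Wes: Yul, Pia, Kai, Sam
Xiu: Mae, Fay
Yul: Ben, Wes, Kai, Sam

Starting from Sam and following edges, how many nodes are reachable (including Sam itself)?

16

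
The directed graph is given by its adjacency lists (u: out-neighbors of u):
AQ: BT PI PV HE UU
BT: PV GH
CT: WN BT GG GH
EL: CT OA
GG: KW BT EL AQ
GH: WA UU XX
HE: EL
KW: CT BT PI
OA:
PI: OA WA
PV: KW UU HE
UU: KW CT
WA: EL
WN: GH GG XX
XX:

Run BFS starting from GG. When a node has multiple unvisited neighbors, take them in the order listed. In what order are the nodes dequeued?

GG, KW, BT, EL, AQ, CT, PI, PV, GH, OA, HE, UU, WN, WA, XX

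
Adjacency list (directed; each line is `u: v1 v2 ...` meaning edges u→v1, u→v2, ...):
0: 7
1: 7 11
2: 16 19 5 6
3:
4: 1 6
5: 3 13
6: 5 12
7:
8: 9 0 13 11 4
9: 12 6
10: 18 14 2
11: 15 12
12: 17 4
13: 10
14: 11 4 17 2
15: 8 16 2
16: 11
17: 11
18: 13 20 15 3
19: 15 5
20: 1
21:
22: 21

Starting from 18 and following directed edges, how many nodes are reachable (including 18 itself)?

21

BFS from 18 visits: 18, 13, 20, 15, 3, 10, 1, 8, 16, 2, 14, 7, 11, 9, 0, 4, 19, 5, 6, 17, 12
Reachable nodes: 21 of 23 total.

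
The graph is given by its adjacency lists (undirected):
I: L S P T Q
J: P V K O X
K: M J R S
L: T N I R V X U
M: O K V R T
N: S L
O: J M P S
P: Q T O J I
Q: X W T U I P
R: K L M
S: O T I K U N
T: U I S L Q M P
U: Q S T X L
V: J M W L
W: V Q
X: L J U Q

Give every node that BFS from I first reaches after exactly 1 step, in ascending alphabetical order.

L, P, Q, S, T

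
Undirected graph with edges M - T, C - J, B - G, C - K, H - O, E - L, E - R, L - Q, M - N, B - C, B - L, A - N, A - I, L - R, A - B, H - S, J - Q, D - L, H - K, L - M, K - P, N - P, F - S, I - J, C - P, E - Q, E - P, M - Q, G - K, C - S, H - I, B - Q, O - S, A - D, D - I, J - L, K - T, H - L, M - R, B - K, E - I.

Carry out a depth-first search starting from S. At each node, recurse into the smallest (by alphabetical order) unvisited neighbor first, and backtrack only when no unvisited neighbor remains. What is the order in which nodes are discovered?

S → C → B → A → D → I → E → L → H → K → G → P → N → M → Q → J → R → T → O → F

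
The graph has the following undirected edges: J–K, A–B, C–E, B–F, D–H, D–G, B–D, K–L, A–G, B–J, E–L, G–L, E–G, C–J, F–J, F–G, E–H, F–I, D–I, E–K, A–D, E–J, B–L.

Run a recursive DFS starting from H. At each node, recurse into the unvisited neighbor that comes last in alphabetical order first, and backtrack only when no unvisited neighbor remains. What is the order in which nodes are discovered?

H, E, L, K, J, F, I, D, G, A, B, C

Visit H
H → E
E → L
L → K
K → J
J → F
F → I
I → D
D → G
G → A
A → B
J → C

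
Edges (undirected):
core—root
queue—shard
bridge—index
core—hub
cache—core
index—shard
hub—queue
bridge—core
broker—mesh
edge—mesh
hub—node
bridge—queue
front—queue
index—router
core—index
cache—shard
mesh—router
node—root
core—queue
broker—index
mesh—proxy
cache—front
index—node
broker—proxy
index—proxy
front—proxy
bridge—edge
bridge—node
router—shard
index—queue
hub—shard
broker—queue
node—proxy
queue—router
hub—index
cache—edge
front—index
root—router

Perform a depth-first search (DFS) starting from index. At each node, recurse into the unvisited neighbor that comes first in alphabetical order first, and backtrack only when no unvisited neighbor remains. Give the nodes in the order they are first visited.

Visit index
index → bridge
bridge → core
core → cache
cache → edge
edge → mesh
mesh → broker
broker → proxy
proxy → front
front → queue
queue → hub
hub → node
node → root
root → router
router → shard

index, bridge, core, cache, edge, mesh, broker, proxy, front, queue, hub, node, root, router, shard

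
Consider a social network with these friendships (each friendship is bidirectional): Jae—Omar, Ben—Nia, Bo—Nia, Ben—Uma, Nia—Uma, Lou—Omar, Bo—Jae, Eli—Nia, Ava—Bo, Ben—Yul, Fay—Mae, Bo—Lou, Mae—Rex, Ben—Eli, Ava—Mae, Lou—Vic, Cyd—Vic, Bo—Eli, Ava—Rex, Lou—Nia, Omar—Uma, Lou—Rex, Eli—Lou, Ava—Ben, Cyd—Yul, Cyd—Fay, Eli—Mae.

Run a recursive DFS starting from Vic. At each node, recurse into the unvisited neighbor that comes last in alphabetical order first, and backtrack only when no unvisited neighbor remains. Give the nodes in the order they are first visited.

Vic → Lou → Rex → Mae → Fay → Cyd → Yul → Ben → Uma → Omar → Jae → Bo → Nia → Eli → Ava

Visit Vic
Vic → Lou
Lou → Rex
Rex → Mae
Mae → Fay
Fay → Cyd
Cyd → Yul
Yul → Ben
Ben → Uma
Uma → Omar
Omar → Jae
Jae → Bo
Bo → Nia
Nia → Eli
Bo → Ava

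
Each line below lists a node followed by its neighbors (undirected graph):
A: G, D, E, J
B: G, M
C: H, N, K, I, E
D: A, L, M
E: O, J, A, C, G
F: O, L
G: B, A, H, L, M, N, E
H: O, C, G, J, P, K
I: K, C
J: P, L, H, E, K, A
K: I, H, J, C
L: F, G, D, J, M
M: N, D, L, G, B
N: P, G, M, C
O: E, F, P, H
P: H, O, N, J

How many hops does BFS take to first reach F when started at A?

Level 0: A
Level 1: D, E, G, J
Level 2: B, C, H, K, L, M, N, O, P
Level 3: F, I
F first appears at level 3.

3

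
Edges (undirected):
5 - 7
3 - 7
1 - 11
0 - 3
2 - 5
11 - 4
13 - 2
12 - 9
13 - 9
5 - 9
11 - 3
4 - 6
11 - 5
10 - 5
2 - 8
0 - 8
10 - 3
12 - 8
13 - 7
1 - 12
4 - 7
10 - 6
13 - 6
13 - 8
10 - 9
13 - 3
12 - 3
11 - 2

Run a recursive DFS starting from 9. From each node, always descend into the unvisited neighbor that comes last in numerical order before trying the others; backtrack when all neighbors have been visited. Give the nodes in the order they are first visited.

Visit 9
9 → 13
13 → 8
8 → 12
12 → 3
3 → 11
11 → 5
5 → 10
10 → 6
6 → 4
4 → 7
5 → 2
11 → 1
3 → 0

9, 13, 8, 12, 3, 11, 5, 10, 6, 4, 7, 2, 1, 0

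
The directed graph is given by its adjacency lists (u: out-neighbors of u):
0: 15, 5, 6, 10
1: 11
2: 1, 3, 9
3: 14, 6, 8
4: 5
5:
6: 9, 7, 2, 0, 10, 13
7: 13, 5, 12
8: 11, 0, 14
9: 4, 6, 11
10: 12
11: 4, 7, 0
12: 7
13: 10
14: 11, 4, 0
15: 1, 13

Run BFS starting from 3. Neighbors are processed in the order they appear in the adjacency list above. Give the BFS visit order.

Visit 3; enqueue 14, 6, 8 → queue [14, 6, 8]
Visit 14; enqueue 11, 4, 0 → queue [6, 8, 11, 4, 0]
Visit 6; enqueue 9, 7, 2, 10, 13 → queue [8, 11, 4, 0, 9, 7, 2, 10, 13]
Visit 8 → queue [11, 4, 0, 9, 7, 2, 10, 13]
Visit 11 → queue [4, 0, 9, 7, 2, 10, 13]
Visit 4; enqueue 5 → queue [0, 9, 7, 2, 10, 13, 5]
Visit 0; enqueue 15 → queue [9, 7, 2, 10, 13, 5, 15]
Visit 9 → queue [7, 2, 10, 13, 5, 15]
Visit 7; enqueue 12 → queue [2, 10, 13, 5, 15, 12]
Visit 2; enqueue 1 → queue [10, 13, 5, 15, 12, 1]
Visit 10 → queue [13, 5, 15, 12, 1]
Visit 13 → queue [5, 15, 12, 1]
Visit 5 → queue [15, 12, 1]
Visit 15 → queue [12, 1]
Visit 12 → queue [1]
Visit 1 → queue []

3 14 6 8 11 4 0 9 7 2 10 13 5 15 12 1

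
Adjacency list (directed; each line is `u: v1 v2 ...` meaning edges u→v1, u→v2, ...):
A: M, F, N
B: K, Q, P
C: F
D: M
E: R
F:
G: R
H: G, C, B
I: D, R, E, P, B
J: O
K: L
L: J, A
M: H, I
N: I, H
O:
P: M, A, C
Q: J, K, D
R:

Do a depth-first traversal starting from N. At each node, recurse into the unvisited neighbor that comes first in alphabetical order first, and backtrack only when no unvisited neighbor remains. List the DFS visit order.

N -> H -> B -> K -> L -> A -> F -> M -> I -> D -> E -> R -> P -> C -> J -> O -> Q -> G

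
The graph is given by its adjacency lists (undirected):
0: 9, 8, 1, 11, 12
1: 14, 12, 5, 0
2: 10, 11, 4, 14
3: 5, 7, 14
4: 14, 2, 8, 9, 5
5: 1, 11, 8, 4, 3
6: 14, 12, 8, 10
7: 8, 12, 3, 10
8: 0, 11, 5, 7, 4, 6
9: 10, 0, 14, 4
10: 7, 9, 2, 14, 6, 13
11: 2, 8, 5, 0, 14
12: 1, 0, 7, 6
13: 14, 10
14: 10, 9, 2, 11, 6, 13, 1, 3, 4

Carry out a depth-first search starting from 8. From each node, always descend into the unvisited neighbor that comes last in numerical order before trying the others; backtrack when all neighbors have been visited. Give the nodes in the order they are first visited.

8, 11, 14, 13, 10, 9, 4, 5, 3, 7, 12, 6, 1, 0, 2

Visit 8
8 → 11
11 → 14
14 → 13
13 → 10
10 → 9
9 → 4
4 → 5
5 → 3
3 → 7
7 → 12
12 → 6
12 → 1
1 → 0
4 → 2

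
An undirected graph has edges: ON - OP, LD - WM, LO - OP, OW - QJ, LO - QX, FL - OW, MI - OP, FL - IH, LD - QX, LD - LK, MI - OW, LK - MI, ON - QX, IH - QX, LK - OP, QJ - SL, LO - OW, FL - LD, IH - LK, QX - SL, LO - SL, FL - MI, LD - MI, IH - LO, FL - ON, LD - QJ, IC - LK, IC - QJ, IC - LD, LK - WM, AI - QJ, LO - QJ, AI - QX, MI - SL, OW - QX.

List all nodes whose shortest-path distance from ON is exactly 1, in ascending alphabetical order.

FL, OP, QX

Level 0: ON
Level 1: FL, OP, QX
Level 2: AI, IH, LD, LK, LO, MI, OW, SL
Level 3: IC, QJ, WM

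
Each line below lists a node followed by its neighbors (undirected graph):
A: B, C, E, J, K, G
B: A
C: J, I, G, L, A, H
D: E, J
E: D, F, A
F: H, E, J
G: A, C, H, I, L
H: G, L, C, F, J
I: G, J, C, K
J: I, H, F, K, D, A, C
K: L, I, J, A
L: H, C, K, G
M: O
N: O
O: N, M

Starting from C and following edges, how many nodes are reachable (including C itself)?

BFS from C visits: C, J, I, G, L, A, H, F, K, D, B, E
Reachable nodes: 12 of 15 total.

12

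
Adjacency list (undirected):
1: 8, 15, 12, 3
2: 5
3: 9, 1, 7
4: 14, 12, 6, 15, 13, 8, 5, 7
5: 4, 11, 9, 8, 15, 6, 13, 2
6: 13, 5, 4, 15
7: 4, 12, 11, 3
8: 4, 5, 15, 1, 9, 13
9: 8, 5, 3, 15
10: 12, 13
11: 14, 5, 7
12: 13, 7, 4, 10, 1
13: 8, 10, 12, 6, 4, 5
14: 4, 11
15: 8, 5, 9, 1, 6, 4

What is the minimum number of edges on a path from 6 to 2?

Level 0: 6
Level 1: 4, 5, 13, 15
Level 2: 1, 2, 7, 8, 9, 10, 11, 12, 14
Level 3: 3
2 first appears at level 2.

2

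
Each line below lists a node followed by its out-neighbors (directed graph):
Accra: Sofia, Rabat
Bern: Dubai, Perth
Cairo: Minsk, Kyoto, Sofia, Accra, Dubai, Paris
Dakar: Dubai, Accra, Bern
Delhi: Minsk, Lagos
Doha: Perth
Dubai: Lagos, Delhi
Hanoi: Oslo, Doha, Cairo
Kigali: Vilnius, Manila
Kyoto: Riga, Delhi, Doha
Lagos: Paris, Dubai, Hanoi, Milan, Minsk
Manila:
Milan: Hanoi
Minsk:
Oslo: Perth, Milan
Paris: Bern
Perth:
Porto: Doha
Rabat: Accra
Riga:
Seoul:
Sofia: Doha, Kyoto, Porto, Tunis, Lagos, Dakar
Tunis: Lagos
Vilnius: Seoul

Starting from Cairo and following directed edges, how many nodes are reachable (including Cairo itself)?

20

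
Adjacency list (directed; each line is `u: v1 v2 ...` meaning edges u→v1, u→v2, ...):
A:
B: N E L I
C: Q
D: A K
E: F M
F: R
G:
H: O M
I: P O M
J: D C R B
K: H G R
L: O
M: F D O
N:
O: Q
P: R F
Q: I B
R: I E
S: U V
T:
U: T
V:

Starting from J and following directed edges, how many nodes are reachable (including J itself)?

18

BFS from J visits: J, R, D, C, B, I, E, K, A, Q, N, L, P, O, M, F, H, G
Reachable nodes: 18 of 22 total.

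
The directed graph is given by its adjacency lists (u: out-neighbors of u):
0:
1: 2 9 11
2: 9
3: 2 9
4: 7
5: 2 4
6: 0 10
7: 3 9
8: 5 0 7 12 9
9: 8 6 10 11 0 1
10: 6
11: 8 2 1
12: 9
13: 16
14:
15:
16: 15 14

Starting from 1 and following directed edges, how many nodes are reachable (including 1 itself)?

BFS from 1 visits: 1, 2, 9, 11, 0, 6, 8, 10, 5, 7, 12, 4, 3
Reachable nodes: 13 of 17 total.

13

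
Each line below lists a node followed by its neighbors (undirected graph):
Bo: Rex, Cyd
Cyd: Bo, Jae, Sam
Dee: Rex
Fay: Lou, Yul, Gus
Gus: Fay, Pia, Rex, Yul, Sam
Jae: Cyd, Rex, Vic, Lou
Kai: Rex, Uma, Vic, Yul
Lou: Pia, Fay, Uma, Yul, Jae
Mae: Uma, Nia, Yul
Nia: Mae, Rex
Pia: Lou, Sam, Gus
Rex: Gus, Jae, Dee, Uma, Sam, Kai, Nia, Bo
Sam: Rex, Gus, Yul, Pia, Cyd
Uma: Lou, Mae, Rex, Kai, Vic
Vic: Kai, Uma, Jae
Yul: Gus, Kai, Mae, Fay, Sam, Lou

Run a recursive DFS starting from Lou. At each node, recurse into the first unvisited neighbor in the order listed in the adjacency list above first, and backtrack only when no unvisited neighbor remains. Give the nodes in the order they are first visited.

Lou -> Pia -> Sam -> Rex -> Gus -> Fay -> Yul -> Kai -> Uma -> Mae -> Nia -> Vic -> Jae -> Cyd -> Bo -> Dee

Visit Lou
Lou → Pia
Pia → Sam
Sam → Rex
Rex → Gus
Gus → Fay
Fay → Yul
Yul → Kai
Kai → Uma
Uma → Mae
Mae → Nia
Uma → Vic
Vic → Jae
Jae → Cyd
Cyd → Bo
Rex → Dee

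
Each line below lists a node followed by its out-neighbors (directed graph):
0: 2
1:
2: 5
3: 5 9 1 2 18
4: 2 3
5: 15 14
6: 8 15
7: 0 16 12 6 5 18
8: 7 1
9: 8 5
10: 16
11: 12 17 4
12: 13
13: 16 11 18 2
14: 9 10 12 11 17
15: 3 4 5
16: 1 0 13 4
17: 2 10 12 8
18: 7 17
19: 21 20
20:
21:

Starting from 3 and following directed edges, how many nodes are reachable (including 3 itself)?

BFS from 3 visits: 3, 18, 9, 5, 2, 1, 17, 7, 8, 15, 14, 12, 10, 16, 6, 0, 4, 11, 13
Reachable nodes: 19 of 22 total.

19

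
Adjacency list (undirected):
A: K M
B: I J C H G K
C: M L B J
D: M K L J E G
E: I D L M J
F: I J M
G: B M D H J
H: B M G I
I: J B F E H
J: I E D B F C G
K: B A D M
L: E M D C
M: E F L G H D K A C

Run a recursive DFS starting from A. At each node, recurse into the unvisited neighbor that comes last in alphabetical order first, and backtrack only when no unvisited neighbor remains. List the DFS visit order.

Visit A
A → M
M → L
L → E
E → J
J → I
I → H
H → G
G → D
D → K
K → B
B → C
I → F

A M L E J I H G D K B C F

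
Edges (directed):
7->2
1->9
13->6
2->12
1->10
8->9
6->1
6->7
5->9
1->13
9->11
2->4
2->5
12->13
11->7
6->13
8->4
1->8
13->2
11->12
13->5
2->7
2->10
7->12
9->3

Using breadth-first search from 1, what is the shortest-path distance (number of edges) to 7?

3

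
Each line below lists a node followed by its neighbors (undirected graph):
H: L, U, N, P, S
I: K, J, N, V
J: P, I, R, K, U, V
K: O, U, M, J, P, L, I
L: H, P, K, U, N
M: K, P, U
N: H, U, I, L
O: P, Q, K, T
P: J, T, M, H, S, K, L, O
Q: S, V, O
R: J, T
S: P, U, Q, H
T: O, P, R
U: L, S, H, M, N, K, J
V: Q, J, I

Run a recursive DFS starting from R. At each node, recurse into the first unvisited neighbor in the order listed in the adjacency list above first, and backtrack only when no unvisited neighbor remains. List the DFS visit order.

Visit R
R → J
J → P
P → T
T → O
O → Q
Q → S
S → U
U → L
L → H
H → N
N → I
I → K
K → M
I → V

R J P T O Q S U L H N I K M V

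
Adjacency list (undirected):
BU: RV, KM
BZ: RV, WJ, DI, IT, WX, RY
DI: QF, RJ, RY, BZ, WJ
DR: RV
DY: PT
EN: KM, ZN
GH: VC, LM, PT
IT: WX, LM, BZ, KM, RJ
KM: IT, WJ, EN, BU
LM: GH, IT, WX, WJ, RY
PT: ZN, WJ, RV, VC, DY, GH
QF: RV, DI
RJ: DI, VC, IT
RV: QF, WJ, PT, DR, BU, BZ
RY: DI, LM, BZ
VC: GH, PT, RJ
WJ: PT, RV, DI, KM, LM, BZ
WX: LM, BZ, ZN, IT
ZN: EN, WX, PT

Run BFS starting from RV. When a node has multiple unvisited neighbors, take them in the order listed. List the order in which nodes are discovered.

Visit RV; enqueue QF, WJ, PT, DR, BU, BZ → queue [QF, WJ, PT, DR, BU, BZ]
Visit QF; enqueue DI → queue [WJ, PT, DR, BU, BZ, DI]
Visit WJ; enqueue KM, LM → queue [PT, DR, BU, BZ, DI, KM, LM]
Visit PT; enqueue ZN, VC, DY, GH → queue [DR, BU, BZ, DI, KM, LM, ZN, VC, DY, GH]
Visit DR → queue [BU, BZ, DI, KM, LM, ZN, VC, DY, GH]
Visit BU → queue [BZ, DI, KM, LM, ZN, VC, DY, GH]
Visit BZ; enqueue IT, WX, RY → queue [DI, KM, LM, ZN, VC, DY, GH, IT, WX, RY]
Visit DI; enqueue RJ → queue [KM, LM, ZN, VC, DY, GH, IT, WX, RY, RJ]
Visit KM; enqueue EN → queue [LM, ZN, VC, DY, GH, IT, WX, RY, RJ, EN]
Visit LM → queue [ZN, VC, DY, GH, IT, WX, RY, RJ, EN]
Visit ZN → queue [VC, DY, GH, IT, WX, RY, RJ, EN]
Visit VC → queue [DY, GH, IT, WX, RY, RJ, EN]
Visit DY → queue [GH, IT, WX, RY, RJ, EN]
Visit GH → queue [IT, WX, RY, RJ, EN]
Visit IT → queue [WX, RY, RJ, EN]
Visit WX → queue [RY, RJ, EN]
Visit RY → queue [RJ, EN]
Visit RJ → queue [EN]
Visit EN → queue []

RV → QF → WJ → PT → DR → BU → BZ → DI → KM → LM → ZN → VC → DY → GH → IT → WX → RY → RJ → EN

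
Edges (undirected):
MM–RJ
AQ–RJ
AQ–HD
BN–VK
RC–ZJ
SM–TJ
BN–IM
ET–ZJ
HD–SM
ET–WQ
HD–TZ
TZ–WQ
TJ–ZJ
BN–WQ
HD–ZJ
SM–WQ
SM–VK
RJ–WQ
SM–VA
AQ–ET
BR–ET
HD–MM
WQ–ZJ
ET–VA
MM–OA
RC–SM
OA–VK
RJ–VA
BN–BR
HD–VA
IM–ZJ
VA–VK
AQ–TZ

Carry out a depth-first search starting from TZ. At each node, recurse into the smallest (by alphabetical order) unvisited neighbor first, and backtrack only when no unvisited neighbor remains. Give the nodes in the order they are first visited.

TZ, AQ, ET, BR, BN, IM, ZJ, HD, MM, OA, VK, SM, RC, TJ, VA, RJ, WQ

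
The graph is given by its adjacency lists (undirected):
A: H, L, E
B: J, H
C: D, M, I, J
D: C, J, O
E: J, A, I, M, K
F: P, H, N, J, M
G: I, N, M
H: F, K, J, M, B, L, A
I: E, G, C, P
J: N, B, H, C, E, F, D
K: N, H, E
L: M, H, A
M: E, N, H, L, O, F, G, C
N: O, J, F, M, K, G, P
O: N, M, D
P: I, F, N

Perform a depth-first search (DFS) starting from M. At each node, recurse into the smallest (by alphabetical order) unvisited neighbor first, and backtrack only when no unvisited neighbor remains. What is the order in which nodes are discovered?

M C D J B H A E I G N F P K O L

Visit M
M → C
C → D
D → J
J → B
B → H
H → A
A → E
E → I
I → G
G → N
N → F
F → P
N → K
N → O
A → L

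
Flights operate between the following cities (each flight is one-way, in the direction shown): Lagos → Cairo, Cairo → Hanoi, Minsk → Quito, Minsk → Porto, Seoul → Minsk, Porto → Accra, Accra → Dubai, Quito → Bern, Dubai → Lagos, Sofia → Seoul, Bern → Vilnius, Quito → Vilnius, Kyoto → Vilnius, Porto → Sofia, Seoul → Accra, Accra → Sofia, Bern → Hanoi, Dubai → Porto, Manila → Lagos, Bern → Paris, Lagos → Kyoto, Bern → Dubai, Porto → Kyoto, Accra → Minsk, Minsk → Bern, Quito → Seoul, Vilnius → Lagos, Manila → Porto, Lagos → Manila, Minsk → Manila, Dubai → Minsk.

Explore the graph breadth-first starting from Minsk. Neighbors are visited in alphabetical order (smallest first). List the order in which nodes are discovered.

Visit Minsk; enqueue Bern, Manila, Porto, Quito → queue [Bern, Manila, Porto, Quito]
Visit Bern; enqueue Dubai, Hanoi, Paris, Vilnius → queue [Manila, Porto, Quito, Dubai, Hanoi, Paris, Vilnius]
Visit Manila; enqueue Lagos → queue [Porto, Quito, Dubai, Hanoi, Paris, Vilnius, Lagos]
Visit Porto; enqueue Accra, Kyoto, Sofia → queue [Quito, Dubai, Hanoi, Paris, Vilnius, Lagos, Accra, Kyoto, Sofia]
Visit Quito; enqueue Seoul → queue [Dubai, Hanoi, Paris, Vilnius, Lagos, Accra, Kyoto, Sofia, Seoul]
Visit Dubai → queue [Hanoi, Paris, Vilnius, Lagos, Accra, Kyoto, Sofia, Seoul]
Visit Hanoi → queue [Paris, Vilnius, Lagos, Accra, Kyoto, Sofia, Seoul]
Visit Paris → queue [Vilnius, Lagos, Accra, Kyoto, Sofia, Seoul]
Visit Vilnius → queue [Lagos, Accra, Kyoto, Sofia, Seoul]
Visit Lagos; enqueue Cairo → queue [Accra, Kyoto, Sofia, Seoul, Cairo]
Visit Accra → queue [Kyoto, Sofia, Seoul, Cairo]
Visit Kyoto → queue [Sofia, Seoul, Cairo]
Visit Sofia → queue [Seoul, Cairo]
Visit Seoul → queue [Cairo]
Visit Cairo → queue []

Minsk → Bern → Manila → Porto → Quito → Dubai → Hanoi → Paris → Vilnius → Lagos → Accra → Kyoto → Sofia → Seoul → Cairo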